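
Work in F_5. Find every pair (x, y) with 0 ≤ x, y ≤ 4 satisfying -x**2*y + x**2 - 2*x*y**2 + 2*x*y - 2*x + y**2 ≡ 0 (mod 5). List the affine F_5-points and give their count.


Affine F_5-points: {(0, 0), (2, 0), (3, 1)}; count = 3.

For each of the 25 pairs (x, y) ∈ F_5², evaluate f(x, y) mod 5. Record the zeros.
  x = 0: [0↦0, 1↦1, 2↦4, 3↦4, 4↦1]  zeros at y ∈ {0}
  x = 1: [0↦4, 1↦4, 2↦2, 3↦3, 4↦2]  zeros at y ∈ ∅
  x = 2: [0↦0, 1↦2, 2↦3, 3↦3, 4↦2]  zeros at y ∈ {0}
  x = 3: [0↦3, 1↦0, 2↦2, 3↦4, 4↦1]  zeros at y ∈ {1}
  x = 4: [0↦3, 1↦3, 2↦4, 3↦1, 4↦4]  zeros at y ∈ ∅
Collecting zeros: affine points = {(0, 0), (2, 0), (3, 1)}.
Total count |C(F_5)_aff| = 3.


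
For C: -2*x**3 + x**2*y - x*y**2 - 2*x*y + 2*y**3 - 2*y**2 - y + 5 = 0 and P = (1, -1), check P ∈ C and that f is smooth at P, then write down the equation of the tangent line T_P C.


Tangent line at P: -7*x + 10*y + 17 = 0.

Step 1: f(1, -1) = 0, so P lies on C.
Step 2: partial derivatives
  f_x(x, y) = -6*x**2 + 2*x*y - y**2 - 2*y, f_y(x, y) = x**2 - 2*x*y - 2*x + 6*y**2 - 4*y - 1.
  f_x(P) = -7, f_y(P) = 10 (gradient nonzero, so P is smooth).
Step 3: tangent line at P: -7·(x − 1) + 10·(y − -1) = 0.
Expanding: -7*x + 10*y + 17 = 0.


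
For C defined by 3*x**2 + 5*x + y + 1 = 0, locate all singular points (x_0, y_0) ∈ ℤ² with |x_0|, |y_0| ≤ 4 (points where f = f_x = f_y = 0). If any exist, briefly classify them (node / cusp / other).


No singular points in the scanned grid; C is smooth there.

Compute partial derivatives:
  f_x = 6*x + 5.
  f_y = 1.
f_y = 1 is a nonzero constant, so f_y never vanishes: no point (x, y) can satisfy f = f_x = f_y = 0. In particular no (x, y) ∈ {−4, ..., 4}² is singular; the curve is smooth.


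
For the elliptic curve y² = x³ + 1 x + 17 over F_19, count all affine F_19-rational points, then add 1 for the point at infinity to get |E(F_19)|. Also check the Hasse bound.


Affine points = {(0, 6), (0, 13), (1, 0), (3, 3), (3, 16), (4, 3), (4, 16), (6, 7), (6, 12), (7, 5), (7, 14), (8, 9), (8, 10), (10, 1), (10, 18), (12, 3), (12, 16), (13, 2), (13, 17), (14, 1), (14, 18), (15, 5), (15, 14), (16, 5), (16, 14), (17, 8), (17, 11)}; affine count = 27; |E(F_19)| = 28.

Discriminant check: Δ ∝ 4a³ + 27b² = 4·1³ + 27·17² = 4·1 + 27·289 ≡ 17 (mod 19). Nonzero ⇒ E is nonsingular.
For each x ∈ F_19, compute rhs = x³ + 1·x + 17 mod 19, then count y ∈ F_19 with y² ≡ rhs.
  x = 0: rhs = 17, matching y values: 6, 13 (2 points).
  x = 1: rhs = 0, matching y values: 0 (1 points).
  x = 2: rhs = 8, matching y values: none (0 points).
  x = 3: rhs = 9, matching y values: 3, 16 (2 points).
  x = 4: rhs = 9, matching y values: 3, 16 (2 points).
  x = 5: rhs = 14, matching y values: none (0 points).
  x = 6: rhs = 11, matching y values: 7, 12 (2 points).
  x = 7: rhs = 6, matching y values: 5, 14 (2 points).
  x = 8: rhs = 5, matching y values: 9, 10 (2 points).
  x = 9: rhs = 14, matching y values: none (0 points).
  x = 10: rhs = 1, matching y values: 1, 18 (2 points).
  x = 11: rhs = 10, matching y values: none (0 points).
  x = 12: rhs = 9, matching y values: 3, 16 (2 points).
  x = 13: rhs = 4, matching y values: 2, 17 (2 points).
  x = 14: rhs = 1, matching y values: 1, 18 (2 points).
  x = 15: rhs = 6, matching y values: 5, 14 (2 points).
  x = 16: rhs = 6, matching y values: 5, 14 (2 points).
  x = 17: rhs = 7, matching y values: 8, 11 (2 points).
  x = 18: rhs = 15, matching y values: none (0 points).
Total affine count: 27.
Full point count |E(F_19)| = 27 + 1 = 28.
Hasse bound: |28 − (19+1)| = |8| = 8 ≤ 2√19 ≈ 8.7178 ✓.


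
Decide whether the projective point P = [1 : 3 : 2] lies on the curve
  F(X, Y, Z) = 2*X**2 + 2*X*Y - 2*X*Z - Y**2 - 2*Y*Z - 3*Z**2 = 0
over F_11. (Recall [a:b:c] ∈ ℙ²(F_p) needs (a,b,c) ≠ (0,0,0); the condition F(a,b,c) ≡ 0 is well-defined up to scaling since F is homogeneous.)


F(1,3,2) ≡ 4 (mod 11); P is NOT on the curve.

Evaluate F(1, 3, 2) term-by-term (mod 11).
  2*X**2 ↦ 2·1·1·1 = 2
  2*X*Y ↦ 2·1·3·1 = 6
  -2*X*Z ↦ -2·1·1·2 = -4
  -Y**2 ↦ -1·1·9·1 = -9
  -2*Y*Z ↦ -2·1·3·2 = -12
  -3*Z**2 ↦ -3·1·1·4 = -12
Sum: F(1, 3, 2) = (2) + (6) + (-4) + (-9) + (-12) + (-12) = -29.
Reducing mod 11: -29 ≡ 4 (mod 11).
Since F(a, b, c) ≡ 4 ≠ 0 (mod 11), P does NOT lie on the curve.


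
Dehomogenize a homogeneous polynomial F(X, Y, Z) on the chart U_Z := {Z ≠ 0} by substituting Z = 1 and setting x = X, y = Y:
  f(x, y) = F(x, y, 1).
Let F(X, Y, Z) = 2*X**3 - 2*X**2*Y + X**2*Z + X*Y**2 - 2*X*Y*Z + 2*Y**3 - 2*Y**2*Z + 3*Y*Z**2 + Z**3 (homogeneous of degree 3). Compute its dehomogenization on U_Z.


f(x, y) = 2*x**3 - 2*x**2*y + x**2 + x*y**2 - 2*x*y + 2*y**3 - 2*y**2 + 3*y + 1

On U_Z we set Z = 1. Each monomial c·X^i·Y^j·Z^k in F becomes c·x^i·y^j·1^k = c·x^i·y^j.
Substituting Z = 1: F(X, Y, 1) = 2*x**3 - 2*x**2*y + x**2 + x*y**2 - 2*x*y + 2*y**3 - 2*y**2 + 3*y + 1.
Note: deg(f) ≤ deg(F) = 3; strict inequality happens when F is divisible by Z (lost terms).


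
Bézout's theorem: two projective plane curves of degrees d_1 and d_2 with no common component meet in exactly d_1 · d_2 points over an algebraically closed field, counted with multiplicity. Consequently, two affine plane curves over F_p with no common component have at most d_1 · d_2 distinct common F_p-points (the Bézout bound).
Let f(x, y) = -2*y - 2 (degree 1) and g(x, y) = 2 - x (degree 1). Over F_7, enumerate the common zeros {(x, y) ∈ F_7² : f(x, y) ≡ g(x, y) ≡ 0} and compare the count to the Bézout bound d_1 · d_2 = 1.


Common zeros: {(2, 6)}; count = 1; Bézout bound = 1.

deg(f) = 1, deg(g) = 1, so Bézout bound = 1.
Scan x ∈ F_7. For each x, list the y ∈ F_7 with f(x, y) ≡ 0 and those with g(x, y) ≡ 0 (mod 7); the common zeros in that column are the intersection.
  x = 0: f ≡ 0 at y ∈ {6}; g ≡ 0 at y ∈ ∅; common: ∅.
  x = 1: f ≡ 0 at y ∈ {6}; g ≡ 0 at y ∈ ∅; common: ∅.
  x = 2: f ≡ 0 at y ∈ {6}; g ≡ 0 at y ∈ {0, 1, 2, 3, 4, 5, 6}; common: {6}.
  x = 3: f ≡ 0 at y ∈ {6}; g ≡ 0 at y ∈ ∅; common: ∅.
  x = 4: f ≡ 0 at y ∈ {6}; g ≡ 0 at y ∈ ∅; common: ∅.
  x = 5: f ≡ 0 at y ∈ {6}; g ≡ 0 at y ∈ ∅; common: ∅.
  x = 6: f ≡ 0 at y ∈ {6}; g ≡ 0 at y ∈ ∅; common: ∅.
Collecting: common zeros = {(2, 6)}, so the count is 1.
Comparison with the Bézout bound: 1 ≤ 1 = deg(f)·deg(g), as expected for curves with no common component (the bound is attained).


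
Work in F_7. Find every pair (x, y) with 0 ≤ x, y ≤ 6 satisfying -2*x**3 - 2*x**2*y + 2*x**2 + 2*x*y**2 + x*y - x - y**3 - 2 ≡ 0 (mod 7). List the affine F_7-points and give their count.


Affine F_7-points: {(2, 3), (3, 5), (6, 4)}; count = 3.

For each of the 49 pairs (x, y) ∈ F_7², evaluate f(x, y) mod 7. Record the zeros.
  x = 0: [0↦5, 1↦4, 2↦4, 3↦6, 4↦4, 5↦6, 6↦6]  zeros at y ∈ ∅
  x = 1: [0↦4, 1↦4, 2↦2, 3↦6, 4↦3, 5↦1, 6↦1]  zeros at y ∈ ∅
  x = 2: [0↦2, 1↦6, 2↦5, 3↦0, 4↦6, 5↦3, 6↦6]  zeros at y ∈ {3}
  x = 3: [0↦1, 1↦5, 2↦1, 3↦4, 4↦1, 5↦0, 6↦2]  zeros at y ∈ {5}
  x = 4: [0↦3, 1↦3, 2↦6, 3↦6, 4↦4, 5↦1, 6↦5]  zeros at y ∈ ∅
  x = 5: [0↦3, 1↦2, 2↦1, 3↦1, 4↦3, 5↦1, 6↦3]  zeros at y ∈ ∅
  x = 6: [0↦3, 1↦4, 2↦2, 3↦5, 4↦0, 5↦2, 6↦5]  zeros at y ∈ {4}
Collecting zeros: affine points = {(2, 3), (3, 5), (6, 4)}.
Total count |C(F_7)_aff| = 3.


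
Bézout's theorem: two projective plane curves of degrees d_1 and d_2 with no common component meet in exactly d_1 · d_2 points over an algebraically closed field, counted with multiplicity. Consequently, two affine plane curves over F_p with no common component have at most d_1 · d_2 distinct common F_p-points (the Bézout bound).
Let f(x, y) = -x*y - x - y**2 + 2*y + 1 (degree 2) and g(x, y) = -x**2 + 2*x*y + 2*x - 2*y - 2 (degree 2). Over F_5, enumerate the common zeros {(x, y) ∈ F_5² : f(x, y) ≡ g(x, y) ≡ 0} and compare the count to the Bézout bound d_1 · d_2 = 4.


Common zeros: ∅; count = 0; Bézout bound = 4.

deg(f) = 2, deg(g) = 2, so Bézout bound = 4.
Scan x ∈ F_5. For each x, list the y ∈ F_5 with f(x, y) ≡ 0 and those with g(x, y) ≡ 0 (mod 5); the common zeros in that column are the intersection.
  x = 0: f ≡ 0 at y ∈ ∅; g ≡ 0 at y ∈ {4}; common: ∅.
  x = 1: f ≡ 0 at y ∈ {0, 1}; g ≡ 0 at y ∈ ∅; common: ∅.
  x = 2: f ≡ 0 at y ∈ {2, 3}; g ≡ 0 at y ∈ {1}; common: ∅.
  x = 3: f ≡ 0 at y ∈ ∅; g ≡ 0 at y ∈ {0}; common: ∅.
  x = 4: f ≡ 0 at y ∈ ∅; g ≡ 0 at y ∈ {0}; common: ∅.
Collecting: common zeros = ∅, so the count is 0.
Comparison with the Bézout bound: 0 ≤ 4 = deg(f)·deg(g), as expected for curves with no common component (the affine F_5-count falls short of the bound because intersections may lie at infinity, over extension fields, or carry multiplicity).


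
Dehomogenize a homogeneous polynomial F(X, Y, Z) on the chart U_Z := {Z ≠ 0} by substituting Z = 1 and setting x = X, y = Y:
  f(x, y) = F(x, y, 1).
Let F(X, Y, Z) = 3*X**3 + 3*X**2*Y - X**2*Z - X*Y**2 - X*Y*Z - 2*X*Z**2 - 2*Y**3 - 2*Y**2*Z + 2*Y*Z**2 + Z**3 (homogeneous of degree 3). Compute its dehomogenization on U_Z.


f(x, y) = 3*x**3 + 3*x**2*y - x**2 - x*y**2 - x*y - 2*x - 2*y**3 - 2*y**2 + 2*y + 1

On U_Z we set Z = 1. Each monomial c·X^i·Y^j·Z^k in F becomes c·x^i·y^j·1^k = c·x^i·y^j.
Substituting Z = 1: F(X, Y, 1) = 3*x**3 + 3*x**2*y - x**2 - x*y**2 - x*y - 2*x - 2*y**3 - 2*y**2 + 2*y + 1.
Note: deg(f) ≤ deg(F) = 3; strict inequality happens when F is divisible by Z (lost terms).


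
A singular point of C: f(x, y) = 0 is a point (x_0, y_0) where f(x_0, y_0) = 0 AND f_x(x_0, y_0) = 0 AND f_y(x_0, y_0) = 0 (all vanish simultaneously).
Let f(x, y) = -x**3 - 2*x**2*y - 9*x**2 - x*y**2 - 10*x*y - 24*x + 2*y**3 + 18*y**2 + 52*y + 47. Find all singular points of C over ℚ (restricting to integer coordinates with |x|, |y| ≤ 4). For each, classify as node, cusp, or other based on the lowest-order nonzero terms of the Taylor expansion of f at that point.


Singular points: {(-1, -3)}; classification: cusp.

Compute partial derivatives:
  f_x = -3*x**2 - 4*x*y - 18*x - y**2 - 10*y - 24.
  f_y = -2*x**2 - 2*x*y - 10*x + 6*y**2 + 36*y + 52.
Scan x_0 ∈ {−4, ..., 4}. For each x_0, f_y(x_0, y) is a polynomial in y; find its integer roots y ∈ {−4, ..., 4}, then test f_x and f at those candidates.
  x = -4: f_y(-4, y) = 6*y**2 + 44*y + 60; no integer root y with |y| ≤ 4.
  x = -3: f_y(-3, y) = 6*y**2 + 42*y + 64; no integer root y with |y| ≤ 4.
  x = -2: f_y(-2, y) = 6*y**2 + 40*y + 64; vanishes at y ∈ {-4}. (-2, -4): f_x = -8 ≠ 0.
  x = -1: f_y(-1, y) = 6*y**2 + 38*y + 60; vanishes at y ∈ {-3}. (-1, -3): f_x = 0, f = 0 — SINGULAR.
  x = 0: f_y(0, y) = 6*y**2 + 36*y + 52; no integer root y with |y| ≤ 4.
  x = 1: f_y(1, y) = 6*y**2 + 34*y + 40; vanishes at y ∈ {-4}. (1, -4): f_x = -5 ≠ 0.
  x = 2: f_y(2, y) = 6*y**2 + 32*y + 24; no integer root y with |y| ≤ 4.
  x = 3: f_y(3, y) = 6*y**2 + 30*y + 4; no integer root y with |y| ≤ 4.
  x = 4: f_y(4, y) = 6*y**2 + 28*y - 20; no integer root y with |y| ≤ 4.
Only singular point on the grid: (-1, -3).
Classify: substitute x = -1 + u, y = -3 + v and expand: f = -u**3 - 2*u**2*v - u*v**2 + 2*v**3 + v**2.
No constant or linear terms (consistent with a singular point). Quadratic part: v**2. Cubic part: -u**3 - 2*u**2*v - u*v**2 + 2*v**3.
The quadratic part v**2 is a perfect square, so there is a single (double) tangent line v = 0, i.e. y = -3. Restricting the cubic part to that line (v = 0) leaves -u**3 ≠ 0, so f is not divisible by v and the branch is v² ≈ u**3 to lowest order — this is a cusp.
Classification: cusp.


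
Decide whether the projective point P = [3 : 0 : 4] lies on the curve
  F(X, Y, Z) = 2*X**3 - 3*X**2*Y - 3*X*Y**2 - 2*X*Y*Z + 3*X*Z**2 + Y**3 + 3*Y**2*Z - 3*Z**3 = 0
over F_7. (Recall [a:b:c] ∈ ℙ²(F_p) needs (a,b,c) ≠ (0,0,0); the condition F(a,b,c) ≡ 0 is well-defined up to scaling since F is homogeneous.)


F(3,0,4) ≡ 6 (mod 7); P is NOT on the curve.

Evaluate F(3, 0, 4) term-by-term (mod 7).
  2*X**3 ↦ 2·27·1·1 = 54
  -3*X**2*Y ↦ -3·9·0·1 = 0
  -3*X*Y**2 ↦ -3·3·0·1 = 0
  -2*X*Y*Z ↦ -2·3·0·4 = 0
  3*X*Z**2 ↦ 3·3·1·16 = 144
  Y**3 ↦ 1·1·0·1 = 0
  3*Y**2*Z ↦ 3·1·0·4 = 0
  -3*Z**3 ↦ -3·1·1·64 = -192
Sum: F(3, 0, 4) = (54) + (0) + (0) + (0) + (144) + (0) + (0) + (-192) = 6.
Reducing mod 7: 6 ≡ 6 (mod 7).
Since F(a, b, c) ≡ 6 ≠ 0 (mod 7), P does NOT lie on the curve.


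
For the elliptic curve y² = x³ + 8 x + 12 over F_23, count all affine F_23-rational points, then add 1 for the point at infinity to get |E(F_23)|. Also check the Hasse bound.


Affine points = {(0, 9), (0, 14), (2, 6), (2, 17), (4, 4), (4, 19), (5, 4), (5, 19), (6, 0), (8, 6), (8, 17), (9, 10), (9, 13), (13, 6), (13, 17), (14, 4), (14, 19), (16, 2), (16, 21), (17, 1), (17, 22), (18, 10), (18, 13), (19, 10), (19, 13), (22, 7), (22, 16)}; affine count = 27; |E(F_23)| = 28.

Discriminant check: Δ ∝ 4a³ + 27b² = 4·8³ + 27·12² = 4·512 + 27·144 ≡ 2 (mod 23). Nonzero ⇒ E is nonsingular.
For each x ∈ F_23, compute rhs = x³ + 8·x + 12 mod 23, then count y ∈ F_23 with y² ≡ rhs.
  x = 0: rhs = 12, matching y values: 9, 14 (2 points).
  x = 1: rhs = 21, matching y values: none (0 points).
  x = 2: rhs = 13, matching y values: 6, 17 (2 points).
  x = 3: rhs = 17, matching y values: none (0 points).
  x = 4: rhs = 16, matching y values: 4, 19 (2 points).
  x = 5: rhs = 16, matching y values: 4, 19 (2 points).
  x = 6: rhs = 0, matching y values: 0 (1 points).
  x = 7: rhs = 20, matching y values: none (0 points).
  x = 8: rhs = 13, matching y values: 6, 17 (2 points).
  x = 9: rhs = 8, matching y values: 10, 13 (2 points).
  x = 10: rhs = 11, matching y values: none (0 points).
  x = 11: rhs = 5, matching y values: none (0 points).
  x = 12: rhs = 19, matching y values: none (0 points).
  x = 13: rhs = 13, matching y values: 6, 17 (2 points).
  x = 14: rhs = 16, matching y values: 4, 19 (2 points).
  x = 15: rhs = 11, matching y values: none (0 points).
  x = 16: rhs = 4, matching y values: 2, 21 (2 points).
  x = 17: rhs = 1, matching y values: 1, 22 (2 points).
  x = 18: rhs = 8, matching y values: 10, 13 (2 points).
  x = 19: rhs = 8, matching y values: 10, 13 (2 points).
  x = 20: rhs = 7, matching y values: none (0 points).
  x = 21: rhs = 11, matching y values: none (0 points).
  x = 22: rhs = 3, matching y values: 7, 16 (2 points).
Total affine count: 27.
Full point count |E(F_23)| = 27 + 1 = 28.
Hasse bound: |28 − (23+1)| = |4| = 4 ≤ 2√23 ≈ 9.5917 ✓.


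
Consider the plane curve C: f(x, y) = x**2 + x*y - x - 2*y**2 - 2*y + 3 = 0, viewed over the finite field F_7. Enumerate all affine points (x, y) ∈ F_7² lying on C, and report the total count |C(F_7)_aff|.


Affine F_7-points: {(0, 3), (1, 1), (1, 2), (5, 2), (5, 3), (6, 1)}; count = 6.

For each of the 49 pairs (x, y) ∈ F_7², evaluate f(x, y) mod 7. Record the zeros.
  x = 0: [0↦3, 1↦6, 2↦5, 3↦0, 4↦5, 5↦6, 6↦3]  zeros at y ∈ {3}
  x = 1: [0↦3, 1↦0, 2↦0, 3↦3, 4↦2, 5↦4, 6↦2]  zeros at y ∈ {1, 2}
  x = 2: [0↦5, 1↦3, 2↦4, 3↦1, 4↦1, 5↦4, 6↦3]  zeros at y ∈ ∅
  x = 3: [0↦2, 1↦1, 2↦3, 3↦1, 4↦2, 5↦6, 6↦6]  zeros at y ∈ ∅
  x = 4: [0↦1, 1↦1, 2↦4, 3↦3, 4↦5, 5↦3, 6↦4]  zeros at y ∈ ∅
  x = 5: [0↦2, 1↦3, 2↦0, 3↦0, 4↦3, 5↦2, 6↦4]  zeros at y ∈ {2, 3}
  x = 6: [0↦5, 1↦0, 2↦5, 3↦6, 4↦3, 5↦3, 6↦6]  zeros at y ∈ {1}
Collecting zeros: affine points = {(0, 3), (1, 1), (1, 2), (5, 2), (5, 3), (6, 1)}.
Total count |C(F_7)_aff| = 6.


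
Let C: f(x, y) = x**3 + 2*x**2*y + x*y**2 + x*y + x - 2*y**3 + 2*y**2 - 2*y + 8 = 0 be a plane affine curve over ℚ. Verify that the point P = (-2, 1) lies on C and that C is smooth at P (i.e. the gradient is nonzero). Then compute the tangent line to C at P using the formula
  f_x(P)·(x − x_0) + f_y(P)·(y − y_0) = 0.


Tangent line at P: 7*x - 2*y + 16 = 0.

Step 1: f(-2, 1) = 0, so P lies on C.
Step 2: partial derivatives
  f_x(x, y) = 3*x**2 + 4*x*y + y**2 + y + 1, f_y(x, y) = 2*x**2 + 2*x*y + x - 6*y**2 + 4*y - 2.
  f_x(P) = 7, f_y(P) = -2 (gradient nonzero, so P is smooth).
Step 3: tangent line at P: 7·(x − -2) + -2·(y − 1) = 0.
Expanding: 7*x - 2*y + 16 = 0.


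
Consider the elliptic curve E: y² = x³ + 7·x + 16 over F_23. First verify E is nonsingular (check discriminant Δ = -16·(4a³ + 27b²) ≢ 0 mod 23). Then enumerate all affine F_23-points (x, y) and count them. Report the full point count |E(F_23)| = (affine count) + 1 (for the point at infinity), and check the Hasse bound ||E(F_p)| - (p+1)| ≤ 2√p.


Affine points = {(0, 4), (0, 19), (1, 1), (1, 22), (3, 8), (3, 15), (4, 4), (4, 19), (8, 3), (8, 20), (9, 7), (9, 16), (13, 2), (13, 21), (14, 11), (14, 12), (15, 0), (19, 4), (19, 19), (22, 10), (22, 13)}; affine count = 21; |E(F_23)| = 22.

Discriminant check: Δ ∝ 4a³ + 27b² = 4·7³ + 27·16² = 4·343 + 27·256 ≡ 4 (mod 23). Nonzero ⇒ E is nonsingular.
For each x ∈ F_23, compute rhs = x³ + 7·x + 16 mod 23, then count y ∈ F_23 with y² ≡ rhs.
  x = 0: rhs = 16, matching y values: 4, 19 (2 points).
  x = 1: rhs = 1, matching y values: 1, 22 (2 points).
  x = 2: rhs = 15, matching y values: none (0 points).
  x = 3: rhs = 18, matching y values: 8, 15 (2 points).
  x = 4: rhs = 16, matching y values: 4, 19 (2 points).
  x = 5: rhs = 15, matching y values: none (0 points).
  x = 6: rhs = 21, matching y values: none (0 points).
  x = 7: rhs = 17, matching y values: none (0 points).
  x = 8: rhs = 9, matching y values: 3, 20 (2 points).
  x = 9: rhs = 3, matching y values: 7, 16 (2 points).
  x = 10: rhs = 5, matching y values: none (0 points).
  x = 11: rhs = 21, matching y values: none (0 points).
  x = 12: rhs = 11, matching y values: none (0 points).
  x = 13: rhs = 4, matching y values: 2, 21 (2 points).
  x = 14: rhs = 6, matching y values: 11, 12 (2 points).
  x = 15: rhs = 0, matching y values: 0 (1 points).
  x = 16: rhs = 15, matching y values: none (0 points).
  x = 17: rhs = 11, matching y values: none (0 points).
  x = 18: rhs = 17, matching y values: none (0 points).
  x = 19: rhs = 16, matching y values: 4, 19 (2 points).
  x = 20: rhs = 14, matching y values: none (0 points).
  x = 21: rhs = 17, matching y values: none (0 points).
  x = 22: rhs = 8, matching y values: 10, 13 (2 points).
Total affine count: 21.
Full point count |E(F_23)| = 21 + 1 = 22.
Hasse bound: |22 − (23+1)| = |-2| = 2 ≤ 2√23 ≈ 9.5917 ✓.


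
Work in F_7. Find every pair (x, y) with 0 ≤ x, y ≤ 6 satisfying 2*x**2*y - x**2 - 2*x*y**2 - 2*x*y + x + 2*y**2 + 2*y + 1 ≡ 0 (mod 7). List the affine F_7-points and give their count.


Affine F_7-points: {(1, 3), (2, 5), (3, 2), (3, 5), (5, 3), (5, 4)}; count = 6.

For each of the 49 pairs (x, y) ∈ F_7², evaluate f(x, y) mod 7. Record the zeros.
  x = 0: [0↦1, 1↦5, 2↦6, 3↦4, 4↦6, 5↦5, 6↦1]  zeros at y ∈ ∅
  x = 1: [0↦1, 1↦3, 2↦5, 3↦0, 4↦2, 5↦4, 6↦6]  zeros at y ∈ {3}
  x = 2: [0↦6, 1↦3, 2↦3, 3↦6, 4↦5, 5↦0, 6↦5]  zeros at y ∈ {5}
  x = 3: [0↦2, 1↦5, 2↦0, 3↦1, 4↦1, 5↦0, 6↦5]  zeros at y ∈ {2, 5}
  x = 4: [0↦3, 1↦2, 2↦3, 3↦6, 4↦4, 5↦4, 6↦6]  zeros at y ∈ ∅
  x = 5: [0↦2, 1↦1, 2↦5, 3↦0, 4↦0, 5↦5, 6↦1]  zeros at y ∈ {3, 4}
  x = 6: [0↦6, 1↦2, 2↦6, 3↦4, 4↦3, 5↦3, 6↦4]  zeros at y ∈ ∅
Collecting zeros: affine points = {(1, 3), (2, 5), (3, 2), (3, 5), (5, 3), (5, 4)}.
Total count |C(F_7)_aff| = 6.


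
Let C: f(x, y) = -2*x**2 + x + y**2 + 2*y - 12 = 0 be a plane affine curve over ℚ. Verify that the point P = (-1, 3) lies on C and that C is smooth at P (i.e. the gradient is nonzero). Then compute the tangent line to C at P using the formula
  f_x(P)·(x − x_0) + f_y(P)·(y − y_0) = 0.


Tangent line at P: 5*x + 8*y - 19 = 0.

Step 1: f(-1, 3) = 0, so P lies on C.
Step 2: partial derivatives
  f_x(x, y) = 1 - 4*x, f_y(x, y) = 2*y + 2.
  f_x(P) = 5, f_y(P) = 8 (gradient nonzero, so P is smooth).
Step 3: tangent line at P: 5·(x − -1) + 8·(y − 3) = 0.
Expanding: 5*x + 8*y - 19 = 0.


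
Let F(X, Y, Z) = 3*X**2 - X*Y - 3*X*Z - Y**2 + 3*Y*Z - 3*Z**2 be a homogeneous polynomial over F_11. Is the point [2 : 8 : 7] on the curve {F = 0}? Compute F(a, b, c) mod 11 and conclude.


F(2,8,7) ≡ 10 (mod 11); P is NOT on the curve.

Evaluate F(2, 8, 7) term-by-term (mod 11).
  3*X**2 ↦ 3·4·1·1 = 12
  -X*Y ↦ -1·2·8·1 = -16
  -3*X*Z ↦ -3·2·1·7 = -42
  -Y**2 ↦ -1·1·64·1 = -64
  3*Y*Z ↦ 3·1·8·7 = 168
  -3*Z**2 ↦ -3·1·1·49 = -147
Sum: F(2, 8, 7) = (12) + (-16) + (-42) + (-64) + (168) + (-147) = -89.
Reducing mod 11: -89 ≡ 10 (mod 11).
Since F(a, b, c) ≡ 10 ≠ 0 (mod 11), P does NOT lie on the curve.


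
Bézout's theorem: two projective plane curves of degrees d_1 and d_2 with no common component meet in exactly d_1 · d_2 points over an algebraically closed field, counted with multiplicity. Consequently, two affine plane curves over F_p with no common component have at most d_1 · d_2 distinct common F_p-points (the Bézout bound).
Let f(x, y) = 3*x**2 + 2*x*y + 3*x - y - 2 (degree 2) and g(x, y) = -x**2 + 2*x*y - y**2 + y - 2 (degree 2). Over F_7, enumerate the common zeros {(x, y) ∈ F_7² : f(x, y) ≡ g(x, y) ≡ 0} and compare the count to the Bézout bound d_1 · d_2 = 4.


Common zeros: ∅; count = 0; Bézout bound = 4.

deg(f) = 2, deg(g) = 2, so Bézout bound = 4.
Scan x ∈ F_7. For each x, list the y ∈ F_7 with f(x, y) ≡ 0 and those with g(x, y) ≡ 0 (mod 7); the common zeros in that column are the intersection.
  x = 0: f ≡ 0 at y ∈ {5}; g ≡ 0 at y ∈ {4}; common: ∅.
  x = 1: f ≡ 0 at y ∈ {3}; g ≡ 0 at y ∈ {4, 6}; common: ∅.
  x = 2: f ≡ 0 at y ∈ {4}; g ≡ 0 at y ∈ {2, 3}; common: ∅.
  x = 3: f ≡ 0 at y ∈ {3}; g ≡ 0 at y ∈ ∅; common: ∅.
  x = 4: f ≡ 0 at y ∈ ∅; g ≡ 0 at y ∈ {3, 6}; common: ∅.
  x = 5: f ≡ 0 at y ∈ {5}; g ≡ 0 at y ∈ ∅; common: ∅.
  x = 6: f ≡ 0 at y ∈ {4}; g ≡ 0 at y ∈ ∅; common: ∅.
Collecting: common zeros = ∅, so the count is 0.
Comparison with the Bézout bound: 0 ≤ 4 = deg(f)·deg(g), as expected for curves with no common component (the affine F_7-count falls short of the bound because intersections may lie at infinity, over extension fields, or carry multiplicity).


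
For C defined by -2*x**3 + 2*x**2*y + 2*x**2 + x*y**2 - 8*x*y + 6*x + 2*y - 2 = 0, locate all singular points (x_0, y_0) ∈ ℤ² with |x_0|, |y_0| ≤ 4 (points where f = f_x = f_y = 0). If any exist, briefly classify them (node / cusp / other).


Singular points: {(1, 2)}; classification: cusp.

Compute partial derivatives:
  f_x = -6*x**2 + 4*x*y + 4*x + y**2 - 8*y + 6.
  f_y = 2*x**2 + 2*x*y - 8*x + 2.
Scan x_0 ∈ {−4, ..., 4}. For each x_0, f_y(x_0, y) is a polynomial in y; find its integer roots y ∈ {−4, ..., 4}, then test f_x and f at those candidates.
  x = -4: f_y(-4, y) = 66 - 8*y; no integer root y with |y| ≤ 4.
  x = -3: f_y(-3, y) = 44 - 6*y; no integer root y with |y| ≤ 4.
  x = -2: f_y(-2, y) = 26 - 4*y; no integer root y with |y| ≤ 4.
  x = -1: f_y(-1, y) = 12 - 2*y; no integer root y with |y| ≤ 4.
  x = 0: f_y(0, y) = 2; no integer root y with |y| ≤ 4.
  x = 1: f_y(1, y) = 2*y - 4; vanishes at y ∈ {2}. (1, 2): f_x = 0, f = 0 — SINGULAR.
  x = 2: f_y(2, y) = 4*y - 6; no integer root y with |y| ≤ 4.
  x = 3: f_y(3, y) = 6*y - 4; no integer root y with |y| ≤ 4.
  x = 4: f_y(4, y) = 8*y + 2; no integer root y with |y| ≤ 4.
Only singular point on the grid: (1, 2).
Classify: substitute x = 1 + u, y = 2 + v and expand: f = -2*u**3 + 2*u**2*v + u*v**2 + v**2.
No constant or linear terms (consistent with a singular point). Quadratic part: v**2. Cubic part: -2*u**3 + 2*u**2*v + u*v**2.
The quadratic part v**2 is a perfect square, so there is a single (double) tangent line v = 0, i.e. y = 2. Restricting the cubic part to that line (v = 0) leaves -2*u**3 ≠ 0, so f is not divisible by v and the branch is v² ≈ 2*u**3 to lowest order — this is a cusp.
Classification: cusp.


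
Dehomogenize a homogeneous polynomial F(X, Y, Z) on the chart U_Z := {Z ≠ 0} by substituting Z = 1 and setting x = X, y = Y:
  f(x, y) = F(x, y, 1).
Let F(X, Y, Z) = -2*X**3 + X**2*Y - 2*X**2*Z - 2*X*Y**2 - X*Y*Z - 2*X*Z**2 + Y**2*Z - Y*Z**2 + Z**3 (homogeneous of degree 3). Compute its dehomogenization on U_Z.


f(x, y) = -2*x**3 + x**2*y - 2*x**2 - 2*x*y**2 - x*y - 2*x + y**2 - y + 1

On U_Z we set Z = 1. Each monomial c·X^i·Y^j·Z^k in F becomes c·x^i·y^j·1^k = c·x^i·y^j.
Substituting Z = 1: F(X, Y, 1) = -2*x**3 + x**2*y - 2*x**2 - 2*x*y**2 - x*y - 2*x + y**2 - y + 1.
Note: deg(f) ≤ deg(F) = 3; strict inequality happens when F is divisible by Z (lost terms).


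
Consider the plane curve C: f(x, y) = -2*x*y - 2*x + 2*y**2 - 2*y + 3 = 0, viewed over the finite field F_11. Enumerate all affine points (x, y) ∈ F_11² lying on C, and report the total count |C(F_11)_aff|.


Affine F_11-points: {(2, 7), (3, 2), (6, 3), (6, 4), (7, 0), (7, 8), (9, 1), (9, 9), (10, 5), (10, 6)}; count = 10.

For each of the 121 pairs (x, y) ∈ F_11², evaluate f(x, y) mod 11. Record the zeros.
  x = 0: [0↦3, 1↦3, 2↦7, 3↦4, 4↦5, 5↦10, 6↦8, 7↦10, 8↦5, 9↦4, 10↦7]  zeros at y ∈ ∅
  x = 1: [0↦1, 1↦10, 2↦1, 3↦7, 4↦6, 5↦9, 6↦5, 7↦5, 8↦9, 9↦6, 10↦7]  zeros at y ∈ ∅
  x = 2: [0↦10, 1↦6, 2↦6, 3↦10, 4↦7, 5↦8, 6↦2, 7↦0, 8↦2, 9↦8, 10↦7]  zeros at y ∈ {7}
  x = 3: [0↦8, 1↦2, 2↦0, 3↦2, 4↦8, 5↦7, 6↦10, 7↦6, 8↦6, 9↦10, 10↦7]  zeros at y ∈ {2}
  x = 4: [0↦6, 1↦9, 2↦5, 3↦5, 4↦9, 5↦6, 6↦7, 7↦1, 8↦10, 9↦1, 10↦7]  zeros at y ∈ ∅
  x = 5: [0↦4, 1↦5, 2↦10, 3↦8, 4↦10, 5↦5, 6↦4, 7↦7, 8↦3, 9↦3, 10↦7]  zeros at y ∈ ∅
  x = 6: [0↦2, 1↦1, 2↦4, 3↦0, 4↦0, 5↦4, 6↦1, 7↦2, 8↦7, 9↦5, 10↦7]  zeros at y ∈ {3, 4}
  x = 7: [0↦0, 1↦8, 2↦9, 3↦3, 4↦1, 5↦3, 6↦9, 7↦8, 8↦0, 9↦7, 10↦7]  zeros at y ∈ {0, 8}
  x = 8: [0↦9, 1↦4, 2↦3, 3↦6, 4↦2, 5↦2, 6↦6, 7↦3, 8↦4, 9↦9, 10↦7]  zeros at y ∈ ∅
  x = 9: [0↦7, 1↦0, 2↦8, 3↦9, 4↦3, 5↦1, 6↦3, 7↦9, 8↦8, 9↦0, 10↦7]  zeros at y ∈ {1, 9}
  x = 10: [0↦5, 1↦7, 2↦2, 3↦1, 4↦4, 5↦0, 6↦0, 7↦4, 8↦1, 9↦2, 10↦7]  zeros at y ∈ {5, 6}
Collecting zeros: affine points = {(2, 7), (3, 2), (6, 3), (6, 4), (7, 0), (7, 8), (9, 1), (9, 9), (10, 5), (10, 6)}.
Total count |C(F_11)_aff| = 10.


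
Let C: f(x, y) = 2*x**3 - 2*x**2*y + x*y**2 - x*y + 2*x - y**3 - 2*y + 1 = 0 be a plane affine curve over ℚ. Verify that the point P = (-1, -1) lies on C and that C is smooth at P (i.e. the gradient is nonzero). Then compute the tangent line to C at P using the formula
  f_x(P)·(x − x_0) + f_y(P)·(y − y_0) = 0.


Tangent line at P: 6*x - 4*y + 2 = 0.

Step 1: f(-1, -1) = 0, so P lies on C.
Step 2: partial derivatives
  f_x(x, y) = 6*x**2 - 4*x*y + y**2 - y + 2, f_y(x, y) = -2*x**2 + 2*x*y - x - 3*y**2 - 2.
  f_x(P) = 6, f_y(P) = -4 (gradient nonzero, so P is smooth).
Step 3: tangent line at P: 6·(x − -1) + -4·(y − -1) = 0.
Expanding: 6*x - 4*y + 2 = 0.


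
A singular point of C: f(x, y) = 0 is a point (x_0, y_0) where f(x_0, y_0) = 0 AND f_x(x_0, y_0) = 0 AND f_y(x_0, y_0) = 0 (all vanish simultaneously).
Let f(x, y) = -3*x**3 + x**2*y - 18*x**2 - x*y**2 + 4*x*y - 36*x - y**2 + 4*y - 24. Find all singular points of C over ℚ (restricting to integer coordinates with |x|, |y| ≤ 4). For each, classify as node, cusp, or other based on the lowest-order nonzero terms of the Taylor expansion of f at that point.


Singular points: {(-2, 0)}; classification: cusp.

Compute partial derivatives:
  f_x = -9*x**2 + 2*x*y - 36*x - y**2 + 4*y - 36.
  f_y = x**2 - 2*x*y + 4*x - 2*y + 4.
Scan x_0 ∈ {−4, ..., 4}. For each x_0, f_y(x_0, y) is a polynomial in y; find its integer roots y ∈ {−4, ..., 4}, then test f_x and f at those candidates.
  x = -4: f_y(-4, y) = 6*y + 4; no integer root y with |y| ≤ 4.
  x = -3: f_y(-3, y) = 4*y + 1; no integer root y with |y| ≤ 4.
  x = -2: f_y(-2, y) = 2*y; vanishes at y ∈ {0}. (-2, 0): f_x = 0, f = 0 — SINGULAR.
  x = -1: f_y(-1, y) = 1; no integer root y with |y| ≤ 4.
  x = 0: f_y(0, y) = 4 - 2*y; vanishes at y ∈ {2}. (0, 2): f_x = -32 ≠ 0.
  x = 1: f_y(1, y) = 9 - 4*y; no integer root y with |y| ≤ 4.
  x = 2: f_y(2, y) = 16 - 6*y; no integer root y with |y| ≤ 4.
  x = 3: f_y(3, y) = 25 - 8*y; no integer root y with |y| ≤ 4.
  x = 4: f_y(4, y) = 36 - 10*y; no integer root y with |y| ≤ 4.
Only singular point on the grid: (-2, 0).
Classify: substitute x = -2 + u, y = 0 + v and expand: f = -3*u**3 + u**2*v - u*v**2 + v**2.
No constant or linear terms (consistent with a singular point). Quadratic part: v**2. Cubic part: -3*u**3 + u**2*v - u*v**2.
The quadratic part v**2 is a perfect square, so there is a single (double) tangent line v = 0, i.e. y = 0. Restricting the cubic part to that line (v = 0) leaves -3*u**3 ≠ 0, so f is not divisible by v and the branch is v² ≈ 3*u**3 to lowest order — this is a cusp.
Classification: cusp.


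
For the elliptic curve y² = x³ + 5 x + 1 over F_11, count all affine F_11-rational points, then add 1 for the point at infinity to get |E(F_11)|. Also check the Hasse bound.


Affine points = {(0, 1), (0, 10), (6, 4), (6, 7), (7, 4), (7, 7), (8, 5), (8, 6), (9, 4), (9, 7)}; affine count = 10; |E(F_11)| = 11.

Discriminant check: Δ ∝ 4a³ + 27b² = 4·5³ + 27·1² = 4·125 + 27·1 ≡ 10 (mod 11). Nonzero ⇒ E is nonsingular.
For each x ∈ F_11, compute rhs = x³ + 5·x + 1 mod 11, then count y ∈ F_11 with y² ≡ rhs.
  x = 0: rhs = 1, matching y values: 1, 10 (2 points).
  x = 1: rhs = 7, matching y values: none (0 points).
  x = 2: rhs = 8, matching y values: none (0 points).
  x = 3: rhs = 10, matching y values: none (0 points).
  x = 4: rhs = 8, matching y values: none (0 points).
  x = 5: rhs = 8, matching y values: none (0 points).
  x = 6: rhs = 5, matching y values: 4, 7 (2 points).
  x = 7: rhs = 5, matching y values: 4, 7 (2 points).
  x = 8: rhs = 3, matching y values: 5, 6 (2 points).
  x = 9: rhs = 5, matching y values: 4, 7 (2 points).
  x = 10: rhs = 6, matching y values: none (0 points).
Total affine count: 10.
Full point count |E(F_11)| = 10 + 1 = 11.
Hasse bound: |11 − (11+1)| = |-1| = 1 ≤ 2√11 ≈ 6.6332 ✓.


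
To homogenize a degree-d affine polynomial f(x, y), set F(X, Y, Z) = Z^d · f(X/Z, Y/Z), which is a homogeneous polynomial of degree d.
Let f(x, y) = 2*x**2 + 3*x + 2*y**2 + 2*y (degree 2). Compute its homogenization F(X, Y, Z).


F(X, Y, Z) = 2*X**2 + 3*X*Z + 2*Y**2 + 2*Y*Z

deg(f) = 2.
Substitute x = X/Z, y = Y/Z into f, then multiply by Z^2.
  monomial 2·x^2·y^0 ↦ 2·X^2·Y^0·Z^0.
  monomial 3·x^1·y^0 ↦ 3·X^1·Y^0·Z^1.
  monomial 2·x^0·y^2 ↦ 2·X^0·Y^2·Z^0.
  monomial 2·x^0·y^1 ↦ 2·X^0·Y^1·Z^1.
Collecting: F(X, Y, Z) = 2*X**2 + 3*X*Z + 2*Y**2 + 2*Y*Z.


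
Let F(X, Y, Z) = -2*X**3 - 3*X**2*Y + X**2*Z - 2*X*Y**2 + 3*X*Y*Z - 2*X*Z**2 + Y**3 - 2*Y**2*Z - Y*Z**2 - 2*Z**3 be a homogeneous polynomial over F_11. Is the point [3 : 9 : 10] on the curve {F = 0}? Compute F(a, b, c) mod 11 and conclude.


F(3,9,10) ≡ 5 (mod 11); P is NOT on the curve.

Evaluate F(3, 9, 10) term-by-term (mod 11).
  -2*X**3 ↦ -2·27·1·1 = -54
  -3*X**2*Y ↦ -3·9·9·1 = -243
  X**2*Z ↦ 1·9·1·10 = 90
  -2*X*Y**2 ↦ -2·3·81·1 = -486
  3*X*Y*Z ↦ 3·3·9·10 = 810
  -2*X*Z**2 ↦ -2·3·1·100 = -600
  Y**3 ↦ 1·1·729·1 = 729
  -2*Y**2*Z ↦ -2·1·81·10 = -1620
  -Y*Z**2 ↦ -1·1·9·100 = -900
  -2*Z**3 ↦ -2·1·1·1000 = -2000
Sum: F(3, 9, 10) = (-54) + (-243) + (90) + (-486) + (810) + (-600) + (729) + (-1620) + (-900) + (-2000) = -4274.
Reducing mod 11: -4274 ≡ 5 (mod 11).
Since F(a, b, c) ≡ 5 ≠ 0 (mod 11), P does NOT lie on the curve.


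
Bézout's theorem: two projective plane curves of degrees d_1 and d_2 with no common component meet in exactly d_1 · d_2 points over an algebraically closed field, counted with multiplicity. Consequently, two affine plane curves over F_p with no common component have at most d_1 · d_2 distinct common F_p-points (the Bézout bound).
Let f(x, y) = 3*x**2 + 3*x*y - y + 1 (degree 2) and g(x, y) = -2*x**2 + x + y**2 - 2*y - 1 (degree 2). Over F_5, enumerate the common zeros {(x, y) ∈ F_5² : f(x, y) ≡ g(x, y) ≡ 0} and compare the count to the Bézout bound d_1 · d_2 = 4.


Common zeros: {(4, 1)}; count = 1; Bézout bound = 4.

deg(f) = 2, deg(g) = 2, so Bézout bound = 4.
Scan x ∈ F_5. For each x, list the y ∈ F_5 with f(x, y) ≡ 0 and those with g(x, y) ≡ 0 (mod 5); the common zeros in that column are the intersection.
  x = 0: f ≡ 0 at y ∈ {1}; g ≡ 0 at y ∈ ∅; common: ∅.
  x = 1: f ≡ 0 at y ∈ {3}; g ≡ 0 at y ∈ ∅; common: ∅.
  x = 2: f ≡ 0 at y ∈ ∅; g ≡ 0 at y ∈ ∅; common: ∅.
  x = 3: f ≡ 0 at y ∈ {4}; g ≡ 0 at y ∈ ∅; common: ∅.
  x = 4: f ≡ 0 at y ∈ {1}; g ≡ 0 at y ∈ {1}; common: {1}.
Collecting: common zeros = {(4, 1)}, so the count is 1.
Comparison with the Bézout bound: 1 ≤ 4 = deg(f)·deg(g), as expected for curves with no common component (the affine F_5-count falls short of the bound because intersections may lie at infinity, over extension fields, or carry multiplicity).


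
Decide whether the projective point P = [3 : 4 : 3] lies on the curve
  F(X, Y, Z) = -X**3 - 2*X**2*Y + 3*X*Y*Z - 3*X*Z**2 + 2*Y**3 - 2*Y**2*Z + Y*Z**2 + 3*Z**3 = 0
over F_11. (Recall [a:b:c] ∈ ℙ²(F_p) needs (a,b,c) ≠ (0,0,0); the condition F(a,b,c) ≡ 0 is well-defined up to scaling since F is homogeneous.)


F(3,4,3) ≡ 0 (mod 11); P is on the curve.

Evaluate F(3, 4, 3) term-by-term (mod 11).
  -X**3 ↦ -1·27·1·1 = -27
  -2*X**2*Y ↦ -2·9·4·1 = -72
  3*X*Y*Z ↦ 3·3·4·3 = 108
  -3*X*Z**2 ↦ -3·3·1·9 = -81
  2*Y**3 ↦ 2·1·64·1 = 128
  -2*Y**2*Z ↦ -2·1·16·3 = -96
  Y*Z**2 ↦ 1·1·4·9 = 36
  3*Z**3 ↦ 3·1·1·27 = 81
Sum: F(3, 4, 3) = (-27) + (-72) + (108) + (-81) + (128) + (-96) + (36) + (81) = 77.
Reducing mod 11: 77 ≡ 0 (mod 11).
Since F(a, b, c) ≡ 0 (mod 11), P lies on the curve.


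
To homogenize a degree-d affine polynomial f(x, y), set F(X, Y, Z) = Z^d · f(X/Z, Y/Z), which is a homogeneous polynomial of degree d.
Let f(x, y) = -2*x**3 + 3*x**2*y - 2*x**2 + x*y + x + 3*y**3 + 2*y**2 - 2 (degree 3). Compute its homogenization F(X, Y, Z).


F(X, Y, Z) = -2*X**3 + 3*X**2*Y - 2*X**2*Z + X*Y*Z + X*Z**2 + 3*Y**3 + 2*Y**2*Z - 2*Z**3

deg(f) = 3.
Substitute x = X/Z, y = Y/Z into f, then multiply by Z^3.
  monomial -2·x^3·y^0 ↦ -2·X^3·Y^0·Z^0.
  monomial 3·x^2·y^1 ↦ 3·X^2·Y^1·Z^0.
  monomial -2·x^2·y^0 ↦ -2·X^2·Y^0·Z^1.
  monomial 1·x^1·y^1 ↦ 1·X^1·Y^1·Z^1.
  monomial 1·x^1·y^0 ↦ 1·X^1·Y^0·Z^2.
  monomial 3·x^0·y^3 ↦ 3·X^0·Y^3·Z^0.
  monomial 2·x^0·y^2 ↦ 2·X^0·Y^2·Z^1.
  monomial -2·x^0·y^0 ↦ -2·X^0·Y^0·Z^3.
Collecting: F(X, Y, Z) = -2*X**3 + 3*X**2*Y - 2*X**2*Z + X*Y*Z + X*Z**2 + 3*Y**3 + 2*Y**2*Z - 2*Z**3.


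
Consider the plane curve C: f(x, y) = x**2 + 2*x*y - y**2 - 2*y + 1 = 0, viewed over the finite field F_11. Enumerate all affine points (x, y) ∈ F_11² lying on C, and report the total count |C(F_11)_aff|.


Affine F_11-points: {(3, 7), (3, 8), (4, 1), (4, 5), (5, 1), (5, 7), (7, 3), (7, 9), (8, 5), (8, 9), (9, 2), (9, 3)}; count = 12.

For each of the 121 pairs (x, y) ∈ F_11², evaluate f(x, y) mod 11. Record the zeros.
  x = 0: [0↦1, 1↦9, 2↦4, 3↦8, 4↦10, 5↦10, 6↦8, 7↦4, 8↦9, 9↦1, 10↦2]  zeros at y ∈ ∅
  x = 1: [0↦2, 1↦1, 2↦9, 3↦4, 4↦8, 5↦10, 6↦10, 7↦8, 8↦4, 9↦9, 10↦1]  zeros at y ∈ ∅
  x = 2: [0↦5, 1↦6, 2↦5, 3↦2, 4↦8, 5↦1, 6↦3, 7↦3, 8↦1, 9↦8, 10↦2]  zeros at y ∈ ∅
  x = 3: [0↦10, 1↦2, 2↦3, 3↦2, 4↦10, 5↦5, 6↦9, 7↦0, 8↦0, 9↦9, 10↦5]  zeros at y ∈ {7, 8}
  x = 4: [0↦6, 1↦0, 2↦3, 3↦4, 4↦3, 5↦0, 6↦6, 7↦10, 8↦1, 9↦1, 10↦10]  zeros at y ∈ {1, 5}
  x = 5: [0↦4, 1↦0, 2↦5, 3↦8, 4↦9, 5↦8, 6↦5, 7↦0, 8↦4, 9↦6, 10↦6]  zeros at y ∈ {1, 7}
  x = 6: [0↦4, 1↦2, 2↦9, 3↦3, 4↦6, 5↦7, 6↦6, 7↦3, 8↦9, 9↦2, 10↦4]  zeros at y ∈ ∅
  x = 7: [0↦6, 1↦6, 2↦4, 3↦0, 4↦5, 5↦8, 6↦9, 7↦8, 8↦5, 9↦0, 10↦4]  zeros at y ∈ {3, 9}
  x = 8: [0↦10, 1↦1, 2↦1, 3↦10, 4↦6, 5↦0, 6↦3, 7↦4, 8↦3, 9↦0, 10↦6]  zeros at y ∈ {5, 9}
  x = 9: [0↦5, 1↦9, 2↦0, 3↦0, 4↦9, 5↦5, 6↦10, 7↦2, 8↦3, 9↦2, 10↦10]  zeros at y ∈ {2, 3}
  x = 10: [0↦2, 1↦8, 2↦1, 3↦3, 4↦3, 5↦1, 6↦8, 7↦2, 8↦5, 9↦6, 10↦5]  zeros at y ∈ ∅
Collecting zeros: affine points = {(3, 7), (3, 8), (4, 1), (4, 5), (5, 1), (5, 7), (7, 3), (7, 9), (8, 5), (8, 9), (9, 2), (9, 3)}.
Total count |C(F_11)_aff| = 12.


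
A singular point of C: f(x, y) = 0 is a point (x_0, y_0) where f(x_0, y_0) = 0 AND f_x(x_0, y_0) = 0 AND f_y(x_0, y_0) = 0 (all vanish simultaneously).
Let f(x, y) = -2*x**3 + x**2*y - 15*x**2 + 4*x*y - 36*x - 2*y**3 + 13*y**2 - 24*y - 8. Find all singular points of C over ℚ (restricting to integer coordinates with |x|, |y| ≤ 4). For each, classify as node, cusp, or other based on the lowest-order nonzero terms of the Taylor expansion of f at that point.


Singular points: {(-2, 2)}; classification: node.

Compute partial derivatives:
  f_x = -6*x**2 + 2*x*y - 30*x + 4*y - 36.
  f_y = x**2 + 4*x - 6*y**2 + 26*y - 24.
Scan x_0 ∈ {−4, ..., 4}. For each x_0, f_y(x_0, y) is a polynomial in y; find its integer roots y ∈ {−4, ..., 4}, then test f_x and f at those candidates.
  x = -4: f_y(-4, y) = -6*y**2 + 26*y - 24; vanishes at y ∈ {3}. (-4, 3): f_x = -24 ≠ 0.
  x = -3: f_y(-3, y) = -6*y**2 + 26*y - 27; no integer root y with |y| ≤ 4.
  x = -2: f_y(-2, y) = -6*y**2 + 26*y - 28; vanishes at y ∈ {2}. (-2, 2): f_x = 0, f = 0 — SINGULAR.
  x = -1: f_y(-1, y) = -6*y**2 + 26*y - 27; no integer root y with |y| ≤ 4.
  x = 0: f_y(0, y) = -6*y**2 + 26*y - 24; vanishes at y ∈ {3}. (0, 3): f_x = -24 ≠ 0.
  x = 1: f_y(1, y) = -6*y**2 + 26*y - 19; no integer root y with |y| ≤ 4.
  x = 2: f_y(2, y) = -6*y**2 + 26*y - 12; no integer root y with |y| ≤ 4.
  x = 3: f_y(3, y) = -6*y**2 + 26*y - 3; no integer root y with |y| ≤ 4.
  x = 4: f_y(4, y) = -6*y**2 + 26*y + 8; no integer root y with |y| ≤ 4.
Only singular point on the grid: (-2, 2).
Classify: substitute x = -2 + u, y = 2 + v and expand: f = -2*u**3 + u**2*v - u**2 - 2*v**3 + v**2.
No constant or linear terms (consistent with a singular point). Quadratic part: -u**2 + v**2. Cubic part: -2*u**3 + u**2*v - 2*v**3.
The quadratic part v**2 - u**2 = (v − u)(v + u) splits into two distinct linear factors, so there are two distinct tangent lines y − 2 = ±(x − -2) — this is a node (ordinary double point).
Classification: node.


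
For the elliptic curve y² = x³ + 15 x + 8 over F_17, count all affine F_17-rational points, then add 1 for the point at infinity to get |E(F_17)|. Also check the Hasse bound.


Affine points = {(0, 5), (0, 12), (4, 8), (4, 9), (5, 2), (5, 15), (6, 5), (6, 12), (10, 6), (10, 11), (11, 5), (11, 12), (14, 2), (14, 15), (15, 2), (15, 15), (16, 3), (16, 14)}; affine count = 18; |E(F_17)| = 19.

Discriminant check: Δ ∝ 4a³ + 27b² = 4·15³ + 27·8² = 4·3375 + 27·64 ≡ 13 (mod 17). Nonzero ⇒ E is nonsingular.
For each x ∈ F_17, compute rhs = x³ + 15·x + 8 mod 17, then count y ∈ F_17 with y² ≡ rhs.
  x = 0: rhs = 8, matching y values: 5, 12 (2 points).
  x = 1: rhs = 7, matching y values: none (0 points).
  x = 2: rhs = 12, matching y values: none (0 points).
  x = 3: rhs = 12, matching y values: none (0 points).
  x = 4: rhs = 13, matching y values: 8, 9 (2 points).
  x = 5: rhs = 4, matching y values: 2, 15 (2 points).
  x = 6: rhs = 8, matching y values: 5, 12 (2 points).
  x = 7: rhs = 14, matching y values: none (0 points).
  x = 8: rhs = 11, matching y values: none (0 points).
  x = 9: rhs = 5, matching y values: none (0 points).
  x = 10: rhs = 2, matching y values: 6, 11 (2 points).
  x = 11: rhs = 8, matching y values: 5, 12 (2 points).
  x = 12: rhs = 12, matching y values: none (0 points).
  x = 13: rhs = 3, matching y values: none (0 points).
  x = 14: rhs = 4, matching y values: 2, 15 (2 points).
  x = 15: rhs = 4, matching y values: 2, 15 (2 points).
  x = 16: rhs = 9, matching y values: 3, 14 (2 points).
Total affine count: 18.
Full point count |E(F_17)| = 18 + 1 = 19.
Hasse bound: |19 − (17+1)| = |1| = 1 ≤ 2√17 ≈ 8.2462 ✓.
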